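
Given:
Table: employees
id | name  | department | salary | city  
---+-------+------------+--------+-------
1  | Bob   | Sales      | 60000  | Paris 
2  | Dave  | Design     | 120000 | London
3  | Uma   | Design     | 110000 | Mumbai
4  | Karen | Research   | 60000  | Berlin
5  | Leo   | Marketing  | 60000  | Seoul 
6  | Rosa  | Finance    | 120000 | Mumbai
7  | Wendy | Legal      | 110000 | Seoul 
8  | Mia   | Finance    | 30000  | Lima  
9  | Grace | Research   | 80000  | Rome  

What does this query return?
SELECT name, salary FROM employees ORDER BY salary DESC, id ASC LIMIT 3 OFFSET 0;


Sort by salary DESC (id ASC tiebreak), then skip 0 and take 3
Rows 1 through 3

3 rows:
Dave, 120000
Rosa, 120000
Uma, 110000


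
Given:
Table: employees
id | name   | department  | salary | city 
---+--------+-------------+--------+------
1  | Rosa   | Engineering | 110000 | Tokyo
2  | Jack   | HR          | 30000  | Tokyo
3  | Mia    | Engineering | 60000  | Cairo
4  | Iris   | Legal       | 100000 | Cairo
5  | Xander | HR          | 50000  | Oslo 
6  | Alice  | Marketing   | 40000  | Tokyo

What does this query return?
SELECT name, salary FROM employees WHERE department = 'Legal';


Filtering: department = 'Legal'
Matching rows: 1

1 rows:
Iris, 100000


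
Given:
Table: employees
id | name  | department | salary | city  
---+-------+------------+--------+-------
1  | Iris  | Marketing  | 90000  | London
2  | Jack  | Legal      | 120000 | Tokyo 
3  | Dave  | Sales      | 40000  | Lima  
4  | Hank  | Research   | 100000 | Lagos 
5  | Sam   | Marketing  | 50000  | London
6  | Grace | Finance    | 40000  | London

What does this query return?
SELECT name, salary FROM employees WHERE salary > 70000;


Filtering: salary > 70000
Matching: 3 rows

3 rows:
Iris, 90000
Jack, 120000
Hank, 100000


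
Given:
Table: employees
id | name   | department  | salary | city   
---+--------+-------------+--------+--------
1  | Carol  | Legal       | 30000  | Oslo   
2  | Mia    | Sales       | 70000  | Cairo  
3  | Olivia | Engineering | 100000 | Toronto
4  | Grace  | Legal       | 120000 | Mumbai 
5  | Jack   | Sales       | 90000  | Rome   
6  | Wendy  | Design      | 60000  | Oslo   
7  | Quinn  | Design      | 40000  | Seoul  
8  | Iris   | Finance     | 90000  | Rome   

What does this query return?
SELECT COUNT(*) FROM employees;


COUNT(*) counts all rows

8


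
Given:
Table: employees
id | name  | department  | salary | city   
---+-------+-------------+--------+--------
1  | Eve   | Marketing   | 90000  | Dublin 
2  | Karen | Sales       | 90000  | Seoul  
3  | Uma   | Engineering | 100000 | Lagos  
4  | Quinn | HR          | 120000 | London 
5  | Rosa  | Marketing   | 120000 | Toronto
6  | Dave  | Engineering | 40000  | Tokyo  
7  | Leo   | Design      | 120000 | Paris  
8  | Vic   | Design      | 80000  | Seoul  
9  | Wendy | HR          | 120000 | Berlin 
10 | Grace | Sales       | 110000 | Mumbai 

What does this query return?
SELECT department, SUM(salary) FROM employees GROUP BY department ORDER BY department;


Summing salary within each department:
  Design: 120000 + 80000 = 200000
  Engineering: 100000 + 40000 = 140000
  HR: 120000 + 120000 = 240000
  Marketing: 90000 + 120000 = 210000
  Sales: 90000 + 110000 = 200000


5 groups:
Design, 200000
Engineering, 140000
HR, 240000
Marketing, 210000
Sales, 200000


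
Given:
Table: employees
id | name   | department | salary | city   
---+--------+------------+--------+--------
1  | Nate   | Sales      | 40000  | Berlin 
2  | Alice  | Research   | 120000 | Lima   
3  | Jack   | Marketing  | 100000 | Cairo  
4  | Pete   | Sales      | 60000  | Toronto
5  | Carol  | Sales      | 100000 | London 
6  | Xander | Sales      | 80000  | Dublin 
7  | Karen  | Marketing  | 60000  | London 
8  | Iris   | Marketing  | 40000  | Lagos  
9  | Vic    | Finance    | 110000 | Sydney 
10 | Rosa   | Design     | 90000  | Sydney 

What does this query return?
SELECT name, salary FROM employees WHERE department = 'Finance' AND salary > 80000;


Filtering: department = 'Finance' AND salary > 80000
Matching: 1 rows

1 rows:
Vic, 110000


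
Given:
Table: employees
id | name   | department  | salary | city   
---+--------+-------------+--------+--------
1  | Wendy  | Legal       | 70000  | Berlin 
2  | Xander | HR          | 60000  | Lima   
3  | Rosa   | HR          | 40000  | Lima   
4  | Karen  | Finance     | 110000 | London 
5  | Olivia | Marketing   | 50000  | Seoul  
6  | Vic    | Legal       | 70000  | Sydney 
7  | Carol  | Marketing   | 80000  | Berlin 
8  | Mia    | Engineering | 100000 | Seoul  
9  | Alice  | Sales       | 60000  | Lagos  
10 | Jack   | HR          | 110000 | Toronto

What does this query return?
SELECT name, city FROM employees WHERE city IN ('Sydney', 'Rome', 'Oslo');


Filtering: city IN ('Sydney', 'Rome', 'Oslo')
Matching: 1 rows

1 rows:
Vic, Sydney


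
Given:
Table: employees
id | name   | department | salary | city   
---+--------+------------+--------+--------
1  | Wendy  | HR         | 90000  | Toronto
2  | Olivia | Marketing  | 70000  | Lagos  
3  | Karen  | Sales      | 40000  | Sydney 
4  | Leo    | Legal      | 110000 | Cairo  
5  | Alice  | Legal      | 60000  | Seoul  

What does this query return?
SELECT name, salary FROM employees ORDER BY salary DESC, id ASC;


Sorting by salary DESC, then id ASC for ties

5 rows:
Leo, 110000
Wendy, 90000
Olivia, 70000
Alice, 60000
Karen, 40000


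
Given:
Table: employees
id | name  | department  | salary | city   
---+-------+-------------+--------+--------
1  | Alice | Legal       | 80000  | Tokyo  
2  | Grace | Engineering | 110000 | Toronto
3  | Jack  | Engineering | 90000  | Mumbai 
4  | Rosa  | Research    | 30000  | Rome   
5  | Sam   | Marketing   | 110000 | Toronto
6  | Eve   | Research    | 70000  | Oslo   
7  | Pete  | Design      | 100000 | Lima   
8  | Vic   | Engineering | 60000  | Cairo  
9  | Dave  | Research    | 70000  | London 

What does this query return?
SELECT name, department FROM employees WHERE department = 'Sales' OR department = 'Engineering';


Filtering: department = 'Sales' OR 'Engineering'
Matching: 3 rows

3 rows:
Grace, Engineering
Jack, Engineering
Vic, Engineering


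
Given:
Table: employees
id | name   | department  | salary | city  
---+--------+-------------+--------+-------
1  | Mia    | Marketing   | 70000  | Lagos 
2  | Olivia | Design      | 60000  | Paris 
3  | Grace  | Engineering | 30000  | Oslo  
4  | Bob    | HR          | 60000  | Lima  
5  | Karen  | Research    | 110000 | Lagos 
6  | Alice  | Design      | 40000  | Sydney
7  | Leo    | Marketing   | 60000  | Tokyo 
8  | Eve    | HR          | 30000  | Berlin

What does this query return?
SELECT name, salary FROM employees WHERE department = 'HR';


Filtering: department = 'HR'
Matching rows: 2

2 rows:
Bob, 60000
Eve, 30000


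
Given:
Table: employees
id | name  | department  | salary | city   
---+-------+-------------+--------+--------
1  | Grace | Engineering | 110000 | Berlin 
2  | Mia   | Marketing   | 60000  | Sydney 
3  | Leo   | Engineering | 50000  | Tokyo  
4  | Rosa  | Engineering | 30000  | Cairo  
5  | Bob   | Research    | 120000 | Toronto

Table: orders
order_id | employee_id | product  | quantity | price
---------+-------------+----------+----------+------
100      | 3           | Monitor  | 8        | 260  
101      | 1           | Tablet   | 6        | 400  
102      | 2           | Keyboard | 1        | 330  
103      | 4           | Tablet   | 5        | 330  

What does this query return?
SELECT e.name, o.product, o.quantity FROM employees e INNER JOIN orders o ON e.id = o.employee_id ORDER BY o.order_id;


Joining employees.id = orders.employee_id:
  employee Leo (id=3) -> order Monitor
  employee Grace (id=1) -> order Tablet
  employee Mia (id=2) -> order Keyboard
  employee Rosa (id=4) -> order Tablet


4 rows:
Leo, Monitor, 8
Grace, Tablet, 6
Mia, Keyboard, 1
Rosa, Tablet, 5


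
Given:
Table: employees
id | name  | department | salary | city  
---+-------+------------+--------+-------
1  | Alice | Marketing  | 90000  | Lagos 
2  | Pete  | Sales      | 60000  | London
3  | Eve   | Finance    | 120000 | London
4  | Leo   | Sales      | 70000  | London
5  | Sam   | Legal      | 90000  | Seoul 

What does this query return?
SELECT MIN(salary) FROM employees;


Salaries: 90000, 60000, 120000, 70000, 90000
MIN = 60000

60000


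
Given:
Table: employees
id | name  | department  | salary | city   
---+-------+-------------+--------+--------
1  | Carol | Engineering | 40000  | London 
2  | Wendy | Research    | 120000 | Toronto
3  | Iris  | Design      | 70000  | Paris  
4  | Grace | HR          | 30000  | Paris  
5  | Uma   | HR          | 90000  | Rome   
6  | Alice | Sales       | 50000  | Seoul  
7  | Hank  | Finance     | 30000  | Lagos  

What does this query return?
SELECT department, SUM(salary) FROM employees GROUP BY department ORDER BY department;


Summing salary within each department:
  Design: 70000 = 70000
  Engineering: 40000 = 40000
  Finance: 30000 = 30000
  HR: 30000 + 90000 = 120000
  Research: 120000 = 120000
  Sales: 50000 = 50000


6 groups:
Design, 70000
Engineering, 40000
Finance, 30000
HR, 120000
Research, 120000
Sales, 50000


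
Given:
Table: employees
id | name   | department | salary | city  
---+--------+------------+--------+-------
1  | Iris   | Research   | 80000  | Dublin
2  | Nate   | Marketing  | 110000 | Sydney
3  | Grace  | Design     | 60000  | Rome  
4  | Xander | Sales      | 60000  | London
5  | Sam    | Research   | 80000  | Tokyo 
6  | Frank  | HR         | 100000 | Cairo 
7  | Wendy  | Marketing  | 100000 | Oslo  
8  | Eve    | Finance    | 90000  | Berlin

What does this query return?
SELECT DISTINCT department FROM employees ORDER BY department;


All 'department' values (row order): Research, Marketing, Design, Sales, Research, HR, Marketing, Finance
Removing duplicates leaves 6 unique value(s).

6 values:
Design
Finance
HR
Marketing
Research
Sales


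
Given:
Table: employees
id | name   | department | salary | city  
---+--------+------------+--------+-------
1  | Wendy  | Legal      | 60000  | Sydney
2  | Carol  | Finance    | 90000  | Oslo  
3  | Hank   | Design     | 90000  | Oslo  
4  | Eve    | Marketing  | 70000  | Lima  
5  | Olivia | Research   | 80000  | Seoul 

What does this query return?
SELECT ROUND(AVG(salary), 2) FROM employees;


SUM(salary) = 390000
COUNT = 5
ROUND(AVG, 2) = ROUND(390000 / 5, 2) = 78000.0

78000.0


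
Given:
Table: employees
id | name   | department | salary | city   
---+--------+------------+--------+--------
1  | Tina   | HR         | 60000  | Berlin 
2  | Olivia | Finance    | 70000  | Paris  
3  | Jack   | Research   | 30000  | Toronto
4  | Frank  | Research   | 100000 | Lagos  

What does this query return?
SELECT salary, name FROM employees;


Projecting columns: salary, name

4 rows:
60000, Tina
70000, Olivia
30000, Jack
100000, Frank


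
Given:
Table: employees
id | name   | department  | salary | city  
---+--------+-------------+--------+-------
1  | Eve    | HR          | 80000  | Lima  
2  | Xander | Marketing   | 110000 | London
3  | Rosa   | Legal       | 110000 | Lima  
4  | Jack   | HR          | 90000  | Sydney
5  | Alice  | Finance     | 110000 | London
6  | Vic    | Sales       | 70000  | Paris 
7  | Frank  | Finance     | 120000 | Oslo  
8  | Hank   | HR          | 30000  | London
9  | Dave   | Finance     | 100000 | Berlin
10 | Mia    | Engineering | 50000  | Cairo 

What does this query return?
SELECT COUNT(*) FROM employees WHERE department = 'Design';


Counting rows where department = 'Design'


0


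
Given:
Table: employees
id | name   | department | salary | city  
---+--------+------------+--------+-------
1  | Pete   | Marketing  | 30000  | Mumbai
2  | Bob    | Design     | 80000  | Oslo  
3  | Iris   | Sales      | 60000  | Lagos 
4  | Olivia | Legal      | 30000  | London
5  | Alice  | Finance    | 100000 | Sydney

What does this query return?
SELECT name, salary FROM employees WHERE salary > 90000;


Filtering: salary > 90000
Matching: 1 rows

1 rows:
Alice, 100000


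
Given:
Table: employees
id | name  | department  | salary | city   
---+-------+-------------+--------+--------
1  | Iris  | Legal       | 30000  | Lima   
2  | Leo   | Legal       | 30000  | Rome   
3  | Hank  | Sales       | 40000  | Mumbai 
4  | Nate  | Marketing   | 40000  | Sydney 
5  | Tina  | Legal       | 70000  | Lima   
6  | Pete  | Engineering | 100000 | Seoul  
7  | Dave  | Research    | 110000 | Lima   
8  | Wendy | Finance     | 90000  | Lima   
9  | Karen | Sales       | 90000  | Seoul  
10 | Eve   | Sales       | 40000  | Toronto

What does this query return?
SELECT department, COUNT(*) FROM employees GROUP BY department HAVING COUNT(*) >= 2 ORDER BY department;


Groups with count >= 2:
  Legal: 3 -> PASS
  Sales: 3 -> PASS
  Engineering: 1 -> filtered out
  Finance: 1 -> filtered out
  Marketing: 1 -> filtered out
  Research: 1 -> filtered out


2 groups:
Legal, 3
Sales, 3


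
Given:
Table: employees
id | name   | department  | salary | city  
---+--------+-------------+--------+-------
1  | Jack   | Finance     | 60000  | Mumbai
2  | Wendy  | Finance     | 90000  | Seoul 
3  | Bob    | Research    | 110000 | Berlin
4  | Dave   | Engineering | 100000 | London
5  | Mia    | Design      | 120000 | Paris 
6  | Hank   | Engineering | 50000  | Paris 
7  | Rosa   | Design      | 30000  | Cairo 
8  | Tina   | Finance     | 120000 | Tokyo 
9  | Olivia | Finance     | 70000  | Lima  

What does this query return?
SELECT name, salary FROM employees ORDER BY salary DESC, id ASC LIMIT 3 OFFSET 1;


Sort by salary DESC (id ASC tiebreak), then skip 1 and take 3
Rows 2 through 4

3 rows:
Tina, 120000
Bob, 110000
Dave, 100000


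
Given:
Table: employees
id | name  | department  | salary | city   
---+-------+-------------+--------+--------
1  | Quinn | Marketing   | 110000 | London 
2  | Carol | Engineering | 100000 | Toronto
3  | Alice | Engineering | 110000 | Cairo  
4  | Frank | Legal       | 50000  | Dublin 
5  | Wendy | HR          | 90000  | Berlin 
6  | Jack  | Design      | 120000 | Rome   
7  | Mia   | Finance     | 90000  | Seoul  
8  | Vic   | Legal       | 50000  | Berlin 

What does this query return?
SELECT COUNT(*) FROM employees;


COUNT(*) counts all rows

8


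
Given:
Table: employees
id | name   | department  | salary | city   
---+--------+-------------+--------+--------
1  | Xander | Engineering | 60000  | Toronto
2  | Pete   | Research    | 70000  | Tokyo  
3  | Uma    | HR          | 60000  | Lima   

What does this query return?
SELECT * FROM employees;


SELECT * returns all 3 rows with all columns

3 rows:
1, Xander, Engineering, 60000, Toronto
2, Pete, Research, 70000, Tokyo
3, Uma, HR, 60000, Lima


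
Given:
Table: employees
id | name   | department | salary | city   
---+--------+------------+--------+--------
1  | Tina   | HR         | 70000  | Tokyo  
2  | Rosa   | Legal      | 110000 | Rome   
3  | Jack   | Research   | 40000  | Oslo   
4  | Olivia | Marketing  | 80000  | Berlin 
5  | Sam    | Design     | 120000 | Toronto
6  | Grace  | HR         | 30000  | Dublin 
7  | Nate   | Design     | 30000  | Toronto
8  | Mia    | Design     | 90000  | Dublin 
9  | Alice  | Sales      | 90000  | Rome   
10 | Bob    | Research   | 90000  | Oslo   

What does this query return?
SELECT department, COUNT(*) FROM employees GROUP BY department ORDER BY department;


Assigning each row to its department group:
  Tina -> HR
  Rosa -> Legal
  Jack -> Research
  Olivia -> Marketing
  Sam -> Design
  Grace -> HR
  Nate -> Design
  Mia -> Design
  Alice -> Sales
  Bob -> Research


6 groups:
Design, 3
HR, 2
Legal, 1
Marketing, 1
Research, 2
Sales, 1


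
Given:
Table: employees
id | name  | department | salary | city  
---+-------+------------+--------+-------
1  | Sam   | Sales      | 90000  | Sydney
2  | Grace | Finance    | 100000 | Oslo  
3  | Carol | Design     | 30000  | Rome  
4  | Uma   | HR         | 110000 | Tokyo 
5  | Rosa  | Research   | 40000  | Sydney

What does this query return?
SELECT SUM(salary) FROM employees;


SUM(salary) = 90000 + 100000 + 30000 + 110000 + 40000 = 370000

370000


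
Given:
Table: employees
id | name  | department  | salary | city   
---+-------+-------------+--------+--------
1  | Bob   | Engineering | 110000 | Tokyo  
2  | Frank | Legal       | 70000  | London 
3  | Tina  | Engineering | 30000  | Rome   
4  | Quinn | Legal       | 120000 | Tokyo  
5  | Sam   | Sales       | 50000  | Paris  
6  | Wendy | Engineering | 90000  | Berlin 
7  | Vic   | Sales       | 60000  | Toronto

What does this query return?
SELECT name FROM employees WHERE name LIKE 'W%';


LIKE 'W%' matches names starting with 'W'
Matching: 1

1 rows:
Wendy


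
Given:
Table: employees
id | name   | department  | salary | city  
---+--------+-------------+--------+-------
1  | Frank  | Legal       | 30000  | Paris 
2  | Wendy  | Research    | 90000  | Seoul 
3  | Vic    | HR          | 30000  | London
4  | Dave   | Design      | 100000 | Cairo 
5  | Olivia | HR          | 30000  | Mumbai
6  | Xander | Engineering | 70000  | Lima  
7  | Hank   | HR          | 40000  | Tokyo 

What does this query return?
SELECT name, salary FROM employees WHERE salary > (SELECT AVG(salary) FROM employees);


Subquery: AVG(salary) = 55714.29
Filtering: salary > 55714.29
  Wendy (90000) -> MATCH
  Dave (100000) -> MATCH
  Xander (70000) -> MATCH


3 rows:
Wendy, 90000
Dave, 100000
Xander, 70000


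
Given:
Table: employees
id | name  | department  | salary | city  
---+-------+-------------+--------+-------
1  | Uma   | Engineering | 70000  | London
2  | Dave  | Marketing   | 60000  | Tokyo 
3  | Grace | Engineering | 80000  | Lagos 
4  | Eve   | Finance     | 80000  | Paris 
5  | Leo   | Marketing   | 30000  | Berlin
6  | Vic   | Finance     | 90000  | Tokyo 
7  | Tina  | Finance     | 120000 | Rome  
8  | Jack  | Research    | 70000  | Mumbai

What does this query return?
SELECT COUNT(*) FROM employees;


COUNT(*) counts all rows

8


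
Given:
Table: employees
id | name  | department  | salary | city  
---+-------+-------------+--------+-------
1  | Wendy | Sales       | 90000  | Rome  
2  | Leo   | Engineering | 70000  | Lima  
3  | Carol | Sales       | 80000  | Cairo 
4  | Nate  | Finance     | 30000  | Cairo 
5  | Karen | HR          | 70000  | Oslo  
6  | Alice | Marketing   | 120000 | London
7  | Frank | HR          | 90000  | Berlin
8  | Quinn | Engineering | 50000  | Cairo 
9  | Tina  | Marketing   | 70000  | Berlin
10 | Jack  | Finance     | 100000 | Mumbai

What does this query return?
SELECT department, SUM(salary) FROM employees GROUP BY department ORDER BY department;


Summing salary within each department:
  Engineering: 70000 + 50000 = 120000
  Finance: 30000 + 100000 = 130000
  HR: 70000 + 90000 = 160000
  Marketing: 120000 + 70000 = 190000
  Sales: 90000 + 80000 = 170000


5 groups:
Engineering, 120000
Finance, 130000
HR, 160000
Marketing, 190000
Sales, 170000


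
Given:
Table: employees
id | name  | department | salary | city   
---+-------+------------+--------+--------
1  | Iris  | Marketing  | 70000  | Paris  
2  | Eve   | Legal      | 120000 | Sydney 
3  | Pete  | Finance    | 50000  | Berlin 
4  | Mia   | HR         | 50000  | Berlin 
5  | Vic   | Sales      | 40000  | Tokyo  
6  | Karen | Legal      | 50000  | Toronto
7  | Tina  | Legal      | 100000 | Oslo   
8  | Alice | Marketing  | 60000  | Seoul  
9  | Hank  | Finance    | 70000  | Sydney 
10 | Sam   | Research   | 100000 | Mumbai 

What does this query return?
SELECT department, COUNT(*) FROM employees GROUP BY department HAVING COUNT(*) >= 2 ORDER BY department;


Groups with count >= 2:
  Finance: 2 -> PASS
  Legal: 3 -> PASS
  Marketing: 2 -> PASS
  HR: 1 -> filtered out
  Research: 1 -> filtered out
  Sales: 1 -> filtered out


3 groups:
Finance, 2
Legal, 3
Marketing, 2


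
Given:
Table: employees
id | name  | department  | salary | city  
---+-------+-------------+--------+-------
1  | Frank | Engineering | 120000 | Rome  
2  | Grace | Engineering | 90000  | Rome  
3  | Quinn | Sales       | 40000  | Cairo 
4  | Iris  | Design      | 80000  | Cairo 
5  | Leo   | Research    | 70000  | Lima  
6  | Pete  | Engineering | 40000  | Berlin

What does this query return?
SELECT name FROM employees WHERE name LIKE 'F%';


LIKE 'F%' matches names starting with 'F'
Matching: 1

1 rows:
Frank


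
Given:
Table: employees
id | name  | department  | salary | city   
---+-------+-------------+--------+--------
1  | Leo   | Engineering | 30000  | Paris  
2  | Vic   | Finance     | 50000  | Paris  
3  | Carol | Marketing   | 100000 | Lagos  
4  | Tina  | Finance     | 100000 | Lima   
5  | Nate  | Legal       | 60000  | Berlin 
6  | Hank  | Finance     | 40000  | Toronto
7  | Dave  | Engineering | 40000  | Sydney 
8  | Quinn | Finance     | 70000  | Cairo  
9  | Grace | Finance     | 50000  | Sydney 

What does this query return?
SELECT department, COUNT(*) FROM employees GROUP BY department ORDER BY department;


Assigning each row to its department group:
  Leo -> Engineering
  Vic -> Finance
  Carol -> Marketing
  Tina -> Finance
  Nate -> Legal
  Hank -> Finance
  Dave -> Engineering
  Quinn -> Finance
  Grace -> Finance


4 groups:
Engineering, 2
Finance, 5
Legal, 1
Marketing, 1


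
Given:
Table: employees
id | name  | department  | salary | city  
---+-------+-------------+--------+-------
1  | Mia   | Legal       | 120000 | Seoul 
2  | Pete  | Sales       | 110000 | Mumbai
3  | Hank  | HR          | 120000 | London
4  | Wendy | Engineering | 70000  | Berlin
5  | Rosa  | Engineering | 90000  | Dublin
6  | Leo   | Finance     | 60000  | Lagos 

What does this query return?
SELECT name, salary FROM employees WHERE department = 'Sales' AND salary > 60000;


Filtering: department = 'Sales' AND salary > 60000
Matching: 1 rows

1 rows:
Pete, 110000


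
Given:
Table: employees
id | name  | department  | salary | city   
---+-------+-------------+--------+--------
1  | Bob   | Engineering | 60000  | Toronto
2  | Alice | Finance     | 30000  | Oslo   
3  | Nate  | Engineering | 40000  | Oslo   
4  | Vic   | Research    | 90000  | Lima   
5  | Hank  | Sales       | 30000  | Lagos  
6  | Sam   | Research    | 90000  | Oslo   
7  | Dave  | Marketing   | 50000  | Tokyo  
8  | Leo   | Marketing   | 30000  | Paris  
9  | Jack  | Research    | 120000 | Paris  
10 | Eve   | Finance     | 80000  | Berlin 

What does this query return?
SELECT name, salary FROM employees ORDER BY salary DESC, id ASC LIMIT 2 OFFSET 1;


Sort by salary DESC (id ASC tiebreak), then skip 1 and take 2
Rows 2 through 3

2 rows:
Vic, 90000
Sam, 90000


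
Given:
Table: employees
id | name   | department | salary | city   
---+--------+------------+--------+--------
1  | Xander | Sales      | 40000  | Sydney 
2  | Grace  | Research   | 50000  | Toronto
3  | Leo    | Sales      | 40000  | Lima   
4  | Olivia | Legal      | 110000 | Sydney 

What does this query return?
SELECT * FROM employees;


SELECT * returns all 4 rows with all columns

4 rows:
1, Xander, Sales, 40000, Sydney
2, Grace, Research, 50000, Toronto
3, Leo, Sales, 40000, Lima
4, Olivia, Legal, 110000, Sydney


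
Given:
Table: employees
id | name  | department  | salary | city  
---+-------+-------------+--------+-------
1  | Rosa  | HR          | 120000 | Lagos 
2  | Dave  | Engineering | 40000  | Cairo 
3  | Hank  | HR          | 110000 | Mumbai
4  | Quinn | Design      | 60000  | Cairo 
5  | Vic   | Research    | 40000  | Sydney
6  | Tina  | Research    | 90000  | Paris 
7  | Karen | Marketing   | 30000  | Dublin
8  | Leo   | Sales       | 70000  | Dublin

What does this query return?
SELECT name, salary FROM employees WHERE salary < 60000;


Filtering: salary < 60000
Matching: 3 rows

3 rows:
Dave, 40000
Vic, 40000
Karen, 30000


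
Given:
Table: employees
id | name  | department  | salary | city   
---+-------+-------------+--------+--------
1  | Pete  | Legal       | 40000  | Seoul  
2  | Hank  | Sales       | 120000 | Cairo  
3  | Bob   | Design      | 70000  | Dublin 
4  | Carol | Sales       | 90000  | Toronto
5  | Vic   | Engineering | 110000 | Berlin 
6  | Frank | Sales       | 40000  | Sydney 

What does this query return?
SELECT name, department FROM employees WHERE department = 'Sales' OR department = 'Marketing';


Filtering: department = 'Sales' OR 'Marketing'
Matching: 3 rows

3 rows:
Hank, Sales
Carol, Sales
Frank, Sales


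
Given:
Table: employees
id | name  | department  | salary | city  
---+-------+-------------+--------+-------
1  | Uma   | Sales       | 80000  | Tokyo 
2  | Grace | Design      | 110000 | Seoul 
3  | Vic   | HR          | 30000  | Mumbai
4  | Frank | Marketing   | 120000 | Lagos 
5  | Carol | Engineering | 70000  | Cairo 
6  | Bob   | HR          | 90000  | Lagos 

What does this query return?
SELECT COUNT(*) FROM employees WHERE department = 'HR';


Counting rows where department = 'HR'
  Vic -> MATCH
  Bob -> MATCH


2


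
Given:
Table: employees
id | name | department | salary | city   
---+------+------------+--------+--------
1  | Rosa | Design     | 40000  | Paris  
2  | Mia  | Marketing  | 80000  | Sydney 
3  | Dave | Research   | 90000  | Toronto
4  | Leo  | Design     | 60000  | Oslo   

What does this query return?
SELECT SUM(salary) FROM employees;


SUM(salary) = 40000 + 80000 + 90000 + 60000 = 270000

270000


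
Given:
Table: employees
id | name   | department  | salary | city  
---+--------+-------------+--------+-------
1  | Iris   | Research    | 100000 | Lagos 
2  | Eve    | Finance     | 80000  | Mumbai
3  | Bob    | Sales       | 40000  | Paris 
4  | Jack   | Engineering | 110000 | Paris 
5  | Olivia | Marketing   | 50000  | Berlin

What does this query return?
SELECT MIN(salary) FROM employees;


Salaries: 100000, 80000, 40000, 110000, 50000
MIN = 40000

40000


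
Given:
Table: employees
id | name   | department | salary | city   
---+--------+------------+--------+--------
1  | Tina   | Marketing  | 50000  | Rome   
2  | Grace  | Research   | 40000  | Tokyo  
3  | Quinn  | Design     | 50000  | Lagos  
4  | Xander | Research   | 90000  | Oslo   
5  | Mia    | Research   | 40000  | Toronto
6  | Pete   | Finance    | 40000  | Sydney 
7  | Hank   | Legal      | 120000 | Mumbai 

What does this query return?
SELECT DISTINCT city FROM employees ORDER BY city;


All 'city' values (row order): Rome, Tokyo, Lagos, Oslo, Toronto, Sydney, Mumbai
Removing duplicates leaves 7 unique value(s).

7 values:
Lagos
Mumbai
Oslo
Rome
Sydney
Tokyo
Toronto


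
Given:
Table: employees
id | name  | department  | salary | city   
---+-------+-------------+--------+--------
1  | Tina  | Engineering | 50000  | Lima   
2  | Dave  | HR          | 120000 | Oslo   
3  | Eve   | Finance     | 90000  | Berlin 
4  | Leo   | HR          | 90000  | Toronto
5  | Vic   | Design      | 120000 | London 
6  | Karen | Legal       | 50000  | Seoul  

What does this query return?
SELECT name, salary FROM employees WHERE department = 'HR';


Filtering: department = 'HR'
Matching rows: 2

2 rows:
Dave, 120000
Leo, 90000


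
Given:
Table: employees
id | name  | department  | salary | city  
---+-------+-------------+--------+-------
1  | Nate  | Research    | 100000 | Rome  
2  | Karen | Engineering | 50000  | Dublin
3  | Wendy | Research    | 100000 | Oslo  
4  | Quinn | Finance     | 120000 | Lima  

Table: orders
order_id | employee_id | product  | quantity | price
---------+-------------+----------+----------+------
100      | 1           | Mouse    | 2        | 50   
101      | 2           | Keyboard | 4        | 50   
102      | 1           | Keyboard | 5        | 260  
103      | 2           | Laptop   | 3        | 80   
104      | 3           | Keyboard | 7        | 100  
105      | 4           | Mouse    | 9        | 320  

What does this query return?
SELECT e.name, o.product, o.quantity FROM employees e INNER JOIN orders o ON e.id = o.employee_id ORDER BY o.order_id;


Joining employees.id = orders.employee_id:
  employee Nate (id=1) -> order Mouse
  employee Karen (id=2) -> order Keyboard
  employee Nate (id=1) -> order Keyboard
  employee Karen (id=2) -> order Laptop
  employee Wendy (id=3) -> order Keyboard
  employee Quinn (id=4) -> order Mouse


6 rows:
Nate, Mouse, 2
Karen, Keyboard, 4
Nate, Keyboard, 5
Karen, Laptop, 3
Wendy, Keyboard, 7
Quinn, Mouse, 9


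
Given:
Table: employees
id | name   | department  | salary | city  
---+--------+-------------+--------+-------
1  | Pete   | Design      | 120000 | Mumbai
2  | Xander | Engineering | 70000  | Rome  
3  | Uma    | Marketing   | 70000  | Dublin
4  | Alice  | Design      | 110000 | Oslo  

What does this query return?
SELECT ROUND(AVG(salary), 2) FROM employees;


SUM(salary) = 370000
COUNT = 4
ROUND(AVG, 2) = ROUND(370000 / 4, 2) = 92500.0

92500.0


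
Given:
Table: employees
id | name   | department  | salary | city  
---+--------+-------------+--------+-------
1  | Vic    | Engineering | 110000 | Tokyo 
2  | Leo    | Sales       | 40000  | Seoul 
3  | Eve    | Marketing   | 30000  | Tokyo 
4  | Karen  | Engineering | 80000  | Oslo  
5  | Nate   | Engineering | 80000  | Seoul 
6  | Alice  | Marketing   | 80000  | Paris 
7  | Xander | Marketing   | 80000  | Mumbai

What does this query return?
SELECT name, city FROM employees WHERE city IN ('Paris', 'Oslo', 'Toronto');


Filtering: city IN ('Paris', 'Oslo', 'Toronto')
Matching: 2 rows

2 rows:
Karen, Oslo
Alice, Paris


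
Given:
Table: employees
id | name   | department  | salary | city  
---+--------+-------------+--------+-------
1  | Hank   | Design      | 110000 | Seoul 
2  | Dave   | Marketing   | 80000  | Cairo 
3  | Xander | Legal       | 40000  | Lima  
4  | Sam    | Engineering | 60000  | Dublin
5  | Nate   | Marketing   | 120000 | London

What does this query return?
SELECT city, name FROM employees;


Projecting columns: city, name

5 rows:
Seoul, Hank
Cairo, Dave
Lima, Xander
Dublin, Sam
London, Nate


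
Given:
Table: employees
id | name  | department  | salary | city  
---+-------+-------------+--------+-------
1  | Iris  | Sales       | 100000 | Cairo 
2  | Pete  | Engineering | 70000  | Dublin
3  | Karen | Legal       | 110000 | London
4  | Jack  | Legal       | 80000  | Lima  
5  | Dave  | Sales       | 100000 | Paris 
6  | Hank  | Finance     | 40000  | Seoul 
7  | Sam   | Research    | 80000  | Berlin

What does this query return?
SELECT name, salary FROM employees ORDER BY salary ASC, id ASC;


Sorting by salary ASC, then id ASC for ties

7 rows:
Hank, 40000
Pete, 70000
Jack, 80000
Sam, 80000
Iris, 100000
Dave, 100000
Karen, 110000


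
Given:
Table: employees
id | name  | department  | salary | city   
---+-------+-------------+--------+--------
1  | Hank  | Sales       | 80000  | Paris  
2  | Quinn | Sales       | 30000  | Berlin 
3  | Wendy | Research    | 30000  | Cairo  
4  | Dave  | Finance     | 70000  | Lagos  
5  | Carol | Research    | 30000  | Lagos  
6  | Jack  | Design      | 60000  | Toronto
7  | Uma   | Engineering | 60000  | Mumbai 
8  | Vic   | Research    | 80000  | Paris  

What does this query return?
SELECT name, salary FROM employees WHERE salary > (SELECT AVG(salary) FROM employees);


Subquery: AVG(salary) = 55000.0
Filtering: salary > 55000.0
  Hank (80000) -> MATCH
  Dave (70000) -> MATCH
  Jack (60000) -> MATCH
  Uma (60000) -> MATCH
  Vic (80000) -> MATCH


5 rows:
Hank, 80000
Dave, 70000
Jack, 60000
Uma, 60000
Vic, 80000


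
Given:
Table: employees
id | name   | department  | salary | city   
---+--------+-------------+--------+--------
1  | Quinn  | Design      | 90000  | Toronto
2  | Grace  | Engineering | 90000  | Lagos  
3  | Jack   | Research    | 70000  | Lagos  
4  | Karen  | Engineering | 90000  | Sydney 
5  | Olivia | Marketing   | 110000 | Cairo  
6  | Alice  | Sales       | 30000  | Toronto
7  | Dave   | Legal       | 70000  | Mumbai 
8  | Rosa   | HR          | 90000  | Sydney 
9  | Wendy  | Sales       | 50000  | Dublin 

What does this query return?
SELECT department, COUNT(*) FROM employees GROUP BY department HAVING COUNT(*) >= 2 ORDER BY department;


Groups with count >= 2:
  Engineering: 2 -> PASS
  Sales: 2 -> PASS
  Design: 1 -> filtered out
  HR: 1 -> filtered out
  Legal: 1 -> filtered out
  Marketing: 1 -> filtered out
  Research: 1 -> filtered out


2 groups:
Engineering, 2
Sales, 2


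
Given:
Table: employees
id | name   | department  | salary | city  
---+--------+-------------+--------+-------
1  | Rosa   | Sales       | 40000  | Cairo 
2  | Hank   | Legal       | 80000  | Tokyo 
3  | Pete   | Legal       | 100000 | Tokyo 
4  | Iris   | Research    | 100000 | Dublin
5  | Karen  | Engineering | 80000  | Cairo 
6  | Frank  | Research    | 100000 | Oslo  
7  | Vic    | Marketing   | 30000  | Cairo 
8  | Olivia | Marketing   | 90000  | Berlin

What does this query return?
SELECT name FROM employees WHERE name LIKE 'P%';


LIKE 'P%' matches names starting with 'P'
Matching: 1

1 rows:
Pete


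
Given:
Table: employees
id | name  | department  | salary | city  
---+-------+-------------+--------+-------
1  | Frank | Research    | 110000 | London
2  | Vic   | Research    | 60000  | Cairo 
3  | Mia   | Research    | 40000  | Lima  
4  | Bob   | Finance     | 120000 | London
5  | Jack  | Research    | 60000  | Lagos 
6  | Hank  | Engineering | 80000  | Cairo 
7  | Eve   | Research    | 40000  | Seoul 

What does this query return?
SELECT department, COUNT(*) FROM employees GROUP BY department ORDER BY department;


Assigning each row to its department group:
  Frank -> Research
  Vic -> Research
  Mia -> Research
  Bob -> Finance
  Jack -> Research
  Hank -> Engineering
  Eve -> Research


3 groups:
Engineering, 1
Finance, 1
Research, 5


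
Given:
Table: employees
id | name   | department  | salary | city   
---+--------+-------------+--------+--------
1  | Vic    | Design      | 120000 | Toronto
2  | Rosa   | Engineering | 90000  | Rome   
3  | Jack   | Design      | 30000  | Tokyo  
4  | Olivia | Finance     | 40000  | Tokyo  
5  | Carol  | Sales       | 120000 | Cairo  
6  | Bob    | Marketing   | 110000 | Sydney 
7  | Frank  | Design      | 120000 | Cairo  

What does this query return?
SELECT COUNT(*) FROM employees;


COUNT(*) counts all rows

7


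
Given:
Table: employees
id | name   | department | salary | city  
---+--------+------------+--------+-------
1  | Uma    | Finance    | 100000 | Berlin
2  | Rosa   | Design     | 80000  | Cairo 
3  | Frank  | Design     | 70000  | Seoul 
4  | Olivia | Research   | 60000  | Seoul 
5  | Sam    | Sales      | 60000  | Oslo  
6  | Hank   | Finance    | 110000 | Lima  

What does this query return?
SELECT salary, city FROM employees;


Projecting columns: salary, city

6 rows:
100000, Berlin
80000, Cairo
70000, Seoul
60000, Seoul
60000, Oslo
110000, Lima


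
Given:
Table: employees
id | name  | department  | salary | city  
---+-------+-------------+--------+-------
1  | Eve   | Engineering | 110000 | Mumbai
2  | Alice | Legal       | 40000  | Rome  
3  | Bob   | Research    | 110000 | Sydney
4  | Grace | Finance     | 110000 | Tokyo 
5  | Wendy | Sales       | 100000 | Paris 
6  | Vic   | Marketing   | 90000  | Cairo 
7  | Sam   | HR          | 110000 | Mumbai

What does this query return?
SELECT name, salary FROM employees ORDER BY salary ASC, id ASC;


Sorting by salary ASC, then id ASC for ties

7 rows:
Alice, 40000
Vic, 90000
Wendy, 100000
Eve, 110000
Bob, 110000
Grace, 110000
Sam, 110000


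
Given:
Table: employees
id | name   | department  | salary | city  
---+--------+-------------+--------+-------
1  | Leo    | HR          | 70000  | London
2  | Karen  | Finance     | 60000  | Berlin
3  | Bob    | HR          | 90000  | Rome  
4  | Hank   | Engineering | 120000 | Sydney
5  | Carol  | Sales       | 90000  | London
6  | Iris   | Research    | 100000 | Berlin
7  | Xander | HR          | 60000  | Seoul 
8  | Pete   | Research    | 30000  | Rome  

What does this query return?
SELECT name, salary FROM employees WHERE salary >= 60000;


Filtering: salary >= 60000
Matching: 7 rows

7 rows:
Leo, 70000
Karen, 60000
Bob, 90000
Hank, 120000
Carol, 90000
Iris, 100000
Xander, 60000


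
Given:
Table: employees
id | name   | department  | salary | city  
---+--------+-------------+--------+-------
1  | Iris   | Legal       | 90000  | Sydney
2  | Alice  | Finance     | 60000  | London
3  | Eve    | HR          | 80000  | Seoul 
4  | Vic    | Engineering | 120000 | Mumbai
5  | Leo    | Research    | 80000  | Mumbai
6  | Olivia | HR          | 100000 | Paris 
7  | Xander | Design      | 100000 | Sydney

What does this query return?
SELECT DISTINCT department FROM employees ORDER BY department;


All 'department' values (row order): Legal, Finance, HR, Engineering, Research, HR, Design
Removing duplicates leaves 6 unique value(s).

6 values:
Design
Engineering
Finance
HR
Legal
Research


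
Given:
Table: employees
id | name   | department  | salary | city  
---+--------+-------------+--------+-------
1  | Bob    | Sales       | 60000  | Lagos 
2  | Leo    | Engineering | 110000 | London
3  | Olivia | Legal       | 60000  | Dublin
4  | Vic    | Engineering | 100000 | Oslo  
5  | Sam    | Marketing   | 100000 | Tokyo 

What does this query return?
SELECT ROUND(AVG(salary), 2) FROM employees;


SUM(salary) = 430000
COUNT = 5
ROUND(AVG, 2) = ROUND(430000 / 5, 2) = 86000.0

86000.0


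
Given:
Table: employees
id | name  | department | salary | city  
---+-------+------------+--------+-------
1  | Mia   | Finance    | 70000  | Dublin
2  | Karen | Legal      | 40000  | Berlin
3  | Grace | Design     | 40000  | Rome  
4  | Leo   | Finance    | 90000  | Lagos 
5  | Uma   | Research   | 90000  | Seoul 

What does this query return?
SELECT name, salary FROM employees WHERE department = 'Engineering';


Filtering: department = 'Engineering'
Matching rows: 0

Empty result set (0 rows)


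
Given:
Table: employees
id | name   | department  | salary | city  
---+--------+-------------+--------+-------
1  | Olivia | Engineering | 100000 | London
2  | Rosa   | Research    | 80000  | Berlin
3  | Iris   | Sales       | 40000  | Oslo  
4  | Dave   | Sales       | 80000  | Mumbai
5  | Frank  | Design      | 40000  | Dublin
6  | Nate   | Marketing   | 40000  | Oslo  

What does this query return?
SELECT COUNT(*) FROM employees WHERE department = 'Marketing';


Counting rows where department = 'Marketing'
  Nate -> MATCH


1


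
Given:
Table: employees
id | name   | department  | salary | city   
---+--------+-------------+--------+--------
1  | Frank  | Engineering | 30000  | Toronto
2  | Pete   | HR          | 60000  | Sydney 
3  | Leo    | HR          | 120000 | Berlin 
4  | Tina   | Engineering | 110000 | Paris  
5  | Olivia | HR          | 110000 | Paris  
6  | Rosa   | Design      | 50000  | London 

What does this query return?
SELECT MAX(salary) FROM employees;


Salaries: 30000, 60000, 120000, 110000, 110000, 50000
MAX = 120000

120000


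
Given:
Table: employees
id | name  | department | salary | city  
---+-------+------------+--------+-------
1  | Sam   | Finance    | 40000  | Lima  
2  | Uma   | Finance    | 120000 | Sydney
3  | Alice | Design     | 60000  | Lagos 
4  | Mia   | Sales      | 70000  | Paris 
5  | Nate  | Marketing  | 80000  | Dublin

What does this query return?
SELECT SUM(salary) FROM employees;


SUM(salary) = 40000 + 120000 + 60000 + 70000 + 80000 = 370000

370000


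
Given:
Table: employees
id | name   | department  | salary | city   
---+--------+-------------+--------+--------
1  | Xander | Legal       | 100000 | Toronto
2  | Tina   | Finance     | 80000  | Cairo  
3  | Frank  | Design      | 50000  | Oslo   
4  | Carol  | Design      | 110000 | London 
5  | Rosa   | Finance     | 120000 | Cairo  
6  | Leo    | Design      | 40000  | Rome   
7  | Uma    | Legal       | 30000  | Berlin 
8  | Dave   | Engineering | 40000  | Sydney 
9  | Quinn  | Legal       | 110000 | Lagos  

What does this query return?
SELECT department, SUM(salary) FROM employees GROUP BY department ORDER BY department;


Summing salary within each department:
  Design: 50000 + 110000 + 40000 = 200000
  Engineering: 40000 = 40000
  Finance: 80000 + 120000 = 200000
  Legal: 100000 + 30000 + 110000 = 240000


4 groups:
Design, 200000
Engineering, 40000
Finance, 200000
Legal, 240000
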